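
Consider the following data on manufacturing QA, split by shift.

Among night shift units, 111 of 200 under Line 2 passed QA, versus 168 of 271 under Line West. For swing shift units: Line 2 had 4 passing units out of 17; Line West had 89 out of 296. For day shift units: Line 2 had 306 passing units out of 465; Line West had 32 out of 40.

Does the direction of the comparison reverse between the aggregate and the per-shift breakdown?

Yes

Night shift: Line 2 111/200 = 55.5%, Line West 168/271 = 62.0% → Line West
Swing shift: Line 2 4/17 = 23.5%, Line West 89/296 = 30.1% → Line West
Day shift: Line 2 306/465 = 65.8%, Line West 32/40 = 80.0% → Line West
Overall: Line 2 421/682 = 61.7%, Line West 289/607 = 47.6% → Line 2
Line West wins each shift group but Line 2 wins overall — the comparison reverses. Line West's units skew toward swing shift, which has a lower base rate.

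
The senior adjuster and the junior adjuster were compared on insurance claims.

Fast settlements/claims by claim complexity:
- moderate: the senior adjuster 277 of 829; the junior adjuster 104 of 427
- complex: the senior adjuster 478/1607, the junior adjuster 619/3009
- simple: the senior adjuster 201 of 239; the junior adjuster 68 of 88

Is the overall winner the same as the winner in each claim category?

Yes

Moderate: the senior adjuster 277/829 = 33.4%, the junior adjuster 104/427 = 24.4% → the senior adjuster
Complex: the senior adjuster 478/1607 = 29.7%, the junior adjuster 619/3009 = 20.6% → the senior adjuster
Simple: the senior adjuster 201/239 = 84.1%, the junior adjuster 68/88 = 77.3% → the senior adjuster
Overall: the senior adjuster 956/2675 = 35.7%, the junior adjuster 791/3524 = 22.4% → the senior adjuster
The senior adjuster wins overall and in every claim group — no reversal.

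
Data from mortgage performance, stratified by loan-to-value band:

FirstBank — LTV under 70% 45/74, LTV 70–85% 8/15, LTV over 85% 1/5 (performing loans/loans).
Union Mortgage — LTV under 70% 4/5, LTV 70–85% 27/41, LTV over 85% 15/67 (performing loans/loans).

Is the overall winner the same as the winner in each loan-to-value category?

No

LTV under 70%: FirstBank 45/74 = 60.8%, Union Mortgage 4/5 = 80.0% → Union Mortgage
LTV 70–85%: FirstBank 8/15 = 53.3%, Union Mortgage 27/41 = 65.9% → Union Mortgage
LTV over 85%: FirstBank 1/5 = 20.0%, Union Mortgage 15/67 = 22.4% → Union Mortgage
Overall: FirstBank 54/94 = 57.4%, Union Mortgage 46/113 = 40.7% → FirstBank
Union Mortgage wins each loan-to-value group but FirstBank wins overall — the comparison reverses. Union Mortgage's loans skew toward LTV over 85%, which has a lower base rate.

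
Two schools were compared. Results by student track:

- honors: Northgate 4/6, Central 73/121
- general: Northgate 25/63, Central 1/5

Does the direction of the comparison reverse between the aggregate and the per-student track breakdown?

Yes

Honors: Northgate 4/6 = 66.7%, Central 73/121 = 60.3% → Northgate
General: Northgate 25/63 = 39.7%, Central 1/5 = 20.0% → Northgate
Overall: Northgate 29/69 = 42.0%, Central 74/126 = 58.7% → Central
Northgate wins each student group but Central wins overall — the comparison reverses. Northgate's students skew toward general, which has a lower base rate.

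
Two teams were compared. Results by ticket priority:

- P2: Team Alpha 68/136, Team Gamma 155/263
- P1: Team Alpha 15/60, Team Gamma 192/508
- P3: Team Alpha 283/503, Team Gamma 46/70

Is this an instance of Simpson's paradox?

P2: Team Alpha 68/136 = 50.0%, Team Gamma 155/263 = 58.9% → Team Gamma
P1: Team Alpha 15/60 = 25.0%, Team Gamma 192/508 = 37.8% → Team Gamma
P3: Team Alpha 283/503 = 56.3%, Team Gamma 46/70 = 65.7% → Team Gamma
Overall: Team Alpha 366/699 = 52.4%, Team Gamma 393/841 = 46.7% → Team Alpha
Team Gamma wins each ticket group but Team Alpha wins overall — the comparison reverses. Team Gamma's tickets skew toward P1, which has a lower base rate.

Yes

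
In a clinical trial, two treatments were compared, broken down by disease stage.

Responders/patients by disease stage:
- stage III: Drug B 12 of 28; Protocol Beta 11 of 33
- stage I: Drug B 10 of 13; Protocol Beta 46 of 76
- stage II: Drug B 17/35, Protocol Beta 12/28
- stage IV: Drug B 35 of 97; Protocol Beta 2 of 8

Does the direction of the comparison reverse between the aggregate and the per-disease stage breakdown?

Stage III: Drug B 12/28 = 42.9%, Protocol Beta 11/33 = 33.3% → Drug B
Stage I: Drug B 10/13 = 76.9%, Protocol Beta 46/76 = 60.5% → Drug B
Stage II: Drug B 17/35 = 48.6%, Protocol Beta 12/28 = 42.9% → Drug B
Stage IV: Drug B 35/97 = 36.1%, Protocol Beta 2/8 = 25.0% → Drug B
Overall: Drug B 74/173 = 42.8%, Protocol Beta 71/145 = 49.0% → Protocol Beta
Drug B wins each disease group but Protocol Beta wins overall — the comparison reverses. Drug B's patients skew toward stage IV, which has a lower base rate.

Yes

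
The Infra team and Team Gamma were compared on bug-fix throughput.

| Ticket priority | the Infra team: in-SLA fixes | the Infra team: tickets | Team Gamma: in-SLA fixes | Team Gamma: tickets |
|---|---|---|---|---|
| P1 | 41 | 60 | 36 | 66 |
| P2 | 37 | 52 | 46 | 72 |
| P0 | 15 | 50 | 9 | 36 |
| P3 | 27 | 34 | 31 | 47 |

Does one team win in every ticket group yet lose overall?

P1: the Infra team 41/60 = 68.3%, Team Gamma 36/66 = 54.5% → the Infra team
P2: the Infra team 37/52 = 71.2%, Team Gamma 46/72 = 63.9% → the Infra team
P0: the Infra team 15/50 = 30.0%, Team Gamma 9/36 = 25.0% → the Infra team
P3: the Infra team 27/34 = 79.4%, Team Gamma 31/47 = 66.0% → the Infra team
Overall: the Infra team 120/196 = 61.2%, Team Gamma 122/221 = 55.2% → the Infra team
The Infra team wins overall and in every ticket group — no reversal.

No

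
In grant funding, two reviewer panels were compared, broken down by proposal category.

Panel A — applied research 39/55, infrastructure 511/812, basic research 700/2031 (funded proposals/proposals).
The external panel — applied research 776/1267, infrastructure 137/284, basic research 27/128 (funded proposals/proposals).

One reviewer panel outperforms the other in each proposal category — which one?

Panel A

Applied research: Panel A 39/55 = 70.9%, the external panel 776/1267 = 61.2% → Panel A
Infrastructure: Panel A 511/812 = 62.9%, the external panel 137/284 = 48.2% → Panel A
Basic research: Panel A 700/2031 = 34.5%, the external panel 27/128 = 21.1% → Panel A
Panel A has the higher rate in all 3 groups.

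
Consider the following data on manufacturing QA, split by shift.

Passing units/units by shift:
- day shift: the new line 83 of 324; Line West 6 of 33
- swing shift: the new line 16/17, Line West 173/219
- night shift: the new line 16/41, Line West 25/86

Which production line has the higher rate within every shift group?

the new line

Day shift: the new line 83/324 = 25.6%, Line West 6/33 = 18.2% → the new line
Swing shift: the new line 16/17 = 94.1%, Line West 173/219 = 79.0% → the new line
Night shift: the new line 16/41 = 39.0%, Line West 25/86 = 29.1% → the new line
The new line has the higher rate in all 3 groups.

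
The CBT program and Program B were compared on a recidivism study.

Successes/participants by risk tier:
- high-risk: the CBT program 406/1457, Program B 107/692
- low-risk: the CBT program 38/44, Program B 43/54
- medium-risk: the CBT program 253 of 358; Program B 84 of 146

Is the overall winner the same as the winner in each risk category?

High-risk: the CBT program 406/1457 = 27.9%, Program B 107/692 = 15.5% → the CBT program
Low-risk: the CBT program 38/44 = 86.4%, Program B 43/54 = 79.6% → the CBT program
Medium-risk: the CBT program 253/358 = 70.7%, Program B 84/146 = 57.5% → the CBT program
Overall: the CBT program 697/1859 = 37.5%, Program B 234/892 = 26.2% → the CBT program
The CBT program wins overall and in every risk group — no reversal.

Yes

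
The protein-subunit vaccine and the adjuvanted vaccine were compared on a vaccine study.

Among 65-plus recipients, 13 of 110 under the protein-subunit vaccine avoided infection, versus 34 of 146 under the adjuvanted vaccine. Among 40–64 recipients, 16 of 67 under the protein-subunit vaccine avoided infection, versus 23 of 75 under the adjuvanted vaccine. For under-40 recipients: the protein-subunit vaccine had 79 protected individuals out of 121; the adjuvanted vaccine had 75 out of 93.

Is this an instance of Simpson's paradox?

65-plus: the protein-subunit vaccine 13/110 = 11.8%, the adjuvanted vaccine 34/146 = 23.3% → the adjuvanted vaccine
40–64: the protein-subunit vaccine 16/67 = 23.9%, the adjuvanted vaccine 23/75 = 30.7% → the adjuvanted vaccine
Under-40: the protein-subunit vaccine 79/121 = 65.3%, the adjuvanted vaccine 75/93 = 80.6% → the adjuvanted vaccine
Overall: the protein-subunit vaccine 108/298 = 36.2%, the adjuvanted vaccine 132/314 = 42.0% → the adjuvanted vaccine
The adjuvanted vaccine wins overall and in every age group — no reversal.

No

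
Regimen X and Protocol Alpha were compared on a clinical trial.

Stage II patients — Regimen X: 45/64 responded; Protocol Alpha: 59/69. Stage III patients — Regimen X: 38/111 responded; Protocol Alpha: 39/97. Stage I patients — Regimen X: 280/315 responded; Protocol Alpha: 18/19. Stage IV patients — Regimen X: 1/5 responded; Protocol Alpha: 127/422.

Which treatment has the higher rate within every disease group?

Stage II: Regimen X 45/64 = 70.3%, Protocol Alpha 59/69 = 85.5% → Protocol Alpha
Stage III: Regimen X 38/111 = 34.2%, Protocol Alpha 39/97 = 40.2% → Protocol Alpha
Stage I: Regimen X 280/315 = 88.9%, Protocol Alpha 18/19 = 94.7% → Protocol Alpha
Stage IV: Regimen X 1/5 = 20.0%, Protocol Alpha 127/422 = 30.1% → Protocol Alpha
Protocol Alpha has the higher rate in all 4 groups.

Protocol Alpha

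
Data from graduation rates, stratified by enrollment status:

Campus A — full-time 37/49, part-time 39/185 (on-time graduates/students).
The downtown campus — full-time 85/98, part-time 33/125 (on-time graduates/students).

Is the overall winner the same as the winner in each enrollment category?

Yes

Full-time: Campus A 37/49 = 75.5%, the downtown campus 85/98 = 86.7% → the downtown campus
Part-time: Campus A 39/185 = 21.1%, the downtown campus 33/125 = 26.4% → the downtown campus
Overall: Campus A 76/234 = 32.5%, the downtown campus 118/223 = 52.9% → the downtown campus
The downtown campus wins overall and in every enrollment group — no reversal.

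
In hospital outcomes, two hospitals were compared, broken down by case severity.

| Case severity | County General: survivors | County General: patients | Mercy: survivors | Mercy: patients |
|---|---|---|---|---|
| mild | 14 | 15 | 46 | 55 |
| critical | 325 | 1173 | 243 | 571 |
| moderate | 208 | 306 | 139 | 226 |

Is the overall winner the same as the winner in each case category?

Mild: County General 14/15 = 93.3%, Mercy 46/55 = 83.6% → County General
Critical: County General 325/1173 = 27.7%, Mercy 243/571 = 42.6% → Mercy
Moderate: County General 208/306 = 68.0%, Mercy 139/226 = 61.5% → County General
Overall: County General 547/1494 = 36.6%, Mercy 428/852 = 50.2% → Mercy
Neither sweeps: County General wins 2 of 3 groups, Mercy wins 1. Mercy wins overall but not every group — no Simpson reversal.

No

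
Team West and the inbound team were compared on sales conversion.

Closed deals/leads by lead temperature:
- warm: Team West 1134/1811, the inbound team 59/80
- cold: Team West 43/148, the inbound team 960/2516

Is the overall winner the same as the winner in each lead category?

Warm: Team West 1134/1811 = 62.6%, the inbound team 59/80 = 73.8% → the inbound team
Cold: Team West 43/148 = 29.1%, the inbound team 960/2516 = 38.2% → the inbound team
Overall: Team West 1177/1959 = 60.1%, the inbound team 1019/2596 = 39.3% → Team West
The inbound team wins each lead group but Team West wins overall — the comparison reverses. The inbound team's leads skew toward cold, which has a lower base rate.

No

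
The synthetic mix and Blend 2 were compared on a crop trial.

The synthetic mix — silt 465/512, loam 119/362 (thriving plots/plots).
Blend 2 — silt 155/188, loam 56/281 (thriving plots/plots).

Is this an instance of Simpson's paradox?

No

Silt: the synthetic mix 465/512 = 90.8%, Blend 2 155/188 = 82.4% → the synthetic mix
Loam: the synthetic mix 119/362 = 32.9%, Blend 2 56/281 = 19.9% → the synthetic mix
Overall: the synthetic mix 584/874 = 66.8%, Blend 2 211/469 = 45.0% → the synthetic mix
The synthetic mix wins overall and in every soil group — no reversal.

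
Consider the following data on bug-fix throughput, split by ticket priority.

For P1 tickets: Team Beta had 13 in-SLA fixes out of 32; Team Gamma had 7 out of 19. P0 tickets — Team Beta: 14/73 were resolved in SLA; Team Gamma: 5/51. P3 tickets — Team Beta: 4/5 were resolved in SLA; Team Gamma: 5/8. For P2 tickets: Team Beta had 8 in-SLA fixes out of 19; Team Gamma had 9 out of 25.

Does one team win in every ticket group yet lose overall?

P1: Team Beta 13/32 = 40.6%, Team Gamma 7/19 = 36.8% → Team Beta
P0: Team Beta 14/73 = 19.2%, Team Gamma 5/51 = 9.8% → Team Beta
P3: Team Beta 4/5 = 80.0%, Team Gamma 5/8 = 62.5% → Team Beta
P2: Team Beta 8/19 = 42.1%, Team Gamma 9/25 = 36.0% → Team Beta
Overall: Team Beta 39/129 = 30.2%, Team Gamma 26/103 = 25.2% → Team Beta
Team Beta wins overall and in every ticket group — no reversal.

No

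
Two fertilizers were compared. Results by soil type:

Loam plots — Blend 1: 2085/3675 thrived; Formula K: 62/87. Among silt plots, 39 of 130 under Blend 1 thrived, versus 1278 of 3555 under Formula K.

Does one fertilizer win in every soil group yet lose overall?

Yes

Loam: Blend 1 2085/3675 = 56.7%, Formula K 62/87 = 71.3% → Formula K
Silt: Blend 1 39/130 = 30.0%, Formula K 1278/3555 = 35.9% → Formula K
Overall: Blend 1 2124/3805 = 55.8%, Formula K 1340/3642 = 36.8% → Blend 1
Formula K wins each soil group but Blend 1 wins overall — the comparison reverses. Formula K's plots skew toward silt, which has a lower base rate.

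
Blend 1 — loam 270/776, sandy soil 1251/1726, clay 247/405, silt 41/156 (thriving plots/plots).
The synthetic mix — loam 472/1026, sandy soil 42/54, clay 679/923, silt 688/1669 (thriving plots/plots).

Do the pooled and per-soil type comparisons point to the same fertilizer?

No

Loam: Blend 1 270/776 = 34.8%, the synthetic mix 472/1026 = 46.0% → the synthetic mix
Sandy soil: Blend 1 1251/1726 = 72.5%, the synthetic mix 42/54 = 77.8% → the synthetic mix
Clay: Blend 1 247/405 = 61.0%, the synthetic mix 679/923 = 73.6% → the synthetic mix
Silt: Blend 1 41/156 = 26.3%, the synthetic mix 688/1669 = 41.2% → the synthetic mix
Overall: Blend 1 1809/3063 = 59.1%, the synthetic mix 1881/3672 = 51.2% → Blend 1
The synthetic mix wins each soil group but Blend 1 wins overall — the comparison reverses. The synthetic mix's plots skew toward silt, which has a lower base rate.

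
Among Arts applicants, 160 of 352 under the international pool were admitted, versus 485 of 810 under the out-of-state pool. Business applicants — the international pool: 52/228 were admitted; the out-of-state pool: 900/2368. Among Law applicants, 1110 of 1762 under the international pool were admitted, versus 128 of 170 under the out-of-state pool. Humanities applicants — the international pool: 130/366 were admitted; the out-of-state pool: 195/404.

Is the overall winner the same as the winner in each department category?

No

Arts: the international pool 160/352 = 45.5%, the out-of-state pool 485/810 = 59.9% → the out-of-state pool
Business: the international pool 52/228 = 22.8%, the out-of-state pool 900/2368 = 38.0% → the out-of-state pool
Law: the international pool 1110/1762 = 63.0%, the out-of-state pool 128/170 = 75.3% → the out-of-state pool
Humanities: the international pool 130/366 = 35.5%, the out-of-state pool 195/404 = 48.3% → the out-of-state pool
Overall: the international pool 1452/2708 = 53.6%, the out-of-state pool 1708/3752 = 45.5% → the international pool
The out-of-state pool wins each department group but the international pool wins overall — the comparison reverses. The out-of-state pool's applicants skew toward Business, which has a lower base rate.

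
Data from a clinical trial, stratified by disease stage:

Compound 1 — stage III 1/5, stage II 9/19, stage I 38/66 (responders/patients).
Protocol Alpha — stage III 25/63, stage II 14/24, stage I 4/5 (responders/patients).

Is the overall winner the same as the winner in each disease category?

Stage III: Compound 1 1/5 = 20.0%, Protocol Alpha 25/63 = 39.7% → Protocol Alpha
Stage II: Compound 1 9/19 = 47.4%, Protocol Alpha 14/24 = 58.3% → Protocol Alpha
Stage I: Compound 1 38/66 = 57.6%, Protocol Alpha 4/5 = 80.0% → Protocol Alpha
Overall: Compound 1 48/90 = 53.3%, Protocol Alpha 43/92 = 46.7% → Compound 1
Protocol Alpha wins each disease group but Compound 1 wins overall — the comparison reverses. Protocol Alpha's patients skew toward stage III, which has a lower base rate.

No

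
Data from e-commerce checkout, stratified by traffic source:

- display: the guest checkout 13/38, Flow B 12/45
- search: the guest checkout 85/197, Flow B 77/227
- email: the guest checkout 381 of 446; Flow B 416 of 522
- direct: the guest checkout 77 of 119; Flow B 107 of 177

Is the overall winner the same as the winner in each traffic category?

Yes

Display: the guest checkout 13/38 = 34.2%, Flow B 12/45 = 26.7% → the guest checkout
Search: the guest checkout 85/197 = 43.1%, Flow B 77/227 = 33.9% → the guest checkout
Email: the guest checkout 381/446 = 85.4%, Flow B 416/522 = 79.7% → the guest checkout
Direct: the guest checkout 77/119 = 64.7%, Flow B 107/177 = 60.5% → the guest checkout
Overall: the guest checkout 556/800 = 69.5%, Flow B 612/971 = 63.0% → the guest checkout
The guest checkout wins overall and in every traffic group — no reversal.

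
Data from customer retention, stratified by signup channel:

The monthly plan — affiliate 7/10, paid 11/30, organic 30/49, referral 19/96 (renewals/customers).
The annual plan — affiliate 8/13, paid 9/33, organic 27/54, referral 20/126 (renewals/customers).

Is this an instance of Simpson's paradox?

No

Affiliate: the monthly plan 7/10 = 70.0%, the annual plan 8/13 = 61.5% → the monthly plan
Paid: the monthly plan 11/30 = 36.7%, the annual plan 9/33 = 27.3% → the monthly plan
Organic: the monthly plan 30/49 = 61.2%, the annual plan 27/54 = 50.0% → the monthly plan
Referral: the monthly plan 19/96 = 19.8%, the annual plan 20/126 = 15.9% → the monthly plan
Overall: the monthly plan 67/185 = 36.2%, the annual plan 64/226 = 28.3% → the monthly plan
The monthly plan wins overall and in every signup group — no reversal.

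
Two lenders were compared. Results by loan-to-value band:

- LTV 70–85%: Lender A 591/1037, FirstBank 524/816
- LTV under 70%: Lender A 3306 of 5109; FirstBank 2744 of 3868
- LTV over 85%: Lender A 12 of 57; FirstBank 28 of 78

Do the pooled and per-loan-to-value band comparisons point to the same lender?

Yes

LTV 70–85%: Lender A 591/1037 = 57.0%, FirstBank 524/816 = 64.2% → FirstBank
LTV under 70%: Lender A 3306/5109 = 64.7%, FirstBank 2744/3868 = 70.9% → FirstBank
LTV over 85%: Lender A 12/57 = 21.1%, FirstBank 28/78 = 35.9% → FirstBank
Overall: Lender A 3909/6203 = 63.0%, FirstBank 3296/4762 = 69.2% → FirstBank
FirstBank wins overall and in every loan-to-value group — no reversal.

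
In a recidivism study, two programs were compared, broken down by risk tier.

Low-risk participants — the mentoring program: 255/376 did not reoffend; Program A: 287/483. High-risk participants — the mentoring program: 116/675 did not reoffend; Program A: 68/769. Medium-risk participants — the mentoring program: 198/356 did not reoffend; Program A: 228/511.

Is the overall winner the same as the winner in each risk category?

Yes

Low-risk: the mentoring program 255/376 = 67.8%, Program A 287/483 = 59.4% → the mentoring program
High-risk: the mentoring program 116/675 = 17.2%, Program A 68/769 = 8.8% → the mentoring program
Medium-risk: the mentoring program 198/356 = 55.6%, Program A 228/511 = 44.6% → the mentoring program
Overall: the mentoring program 569/1407 = 40.4%, Program A 583/1763 = 33.1% → the mentoring program
The mentoring program wins overall and in every risk group — no reversal.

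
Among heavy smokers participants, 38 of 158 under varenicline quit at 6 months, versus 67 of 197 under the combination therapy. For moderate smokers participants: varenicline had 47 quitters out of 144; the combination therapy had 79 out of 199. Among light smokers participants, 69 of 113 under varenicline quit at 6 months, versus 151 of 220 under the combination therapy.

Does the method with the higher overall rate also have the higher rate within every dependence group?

Heavy smokers: varenicline 38/158 = 24.1%, the combination therapy 67/197 = 34.0% → the combination therapy
Moderate smokers: varenicline 47/144 = 32.6%, the combination therapy 79/199 = 39.7% → the combination therapy
Light smokers: varenicline 69/113 = 61.1%, the combination therapy 151/220 = 68.6% → the combination therapy
Overall: varenicline 154/415 = 37.1%, the combination therapy 297/616 = 48.2% → the combination therapy
The combination therapy wins overall and in every dependence group — no reversal.

Yes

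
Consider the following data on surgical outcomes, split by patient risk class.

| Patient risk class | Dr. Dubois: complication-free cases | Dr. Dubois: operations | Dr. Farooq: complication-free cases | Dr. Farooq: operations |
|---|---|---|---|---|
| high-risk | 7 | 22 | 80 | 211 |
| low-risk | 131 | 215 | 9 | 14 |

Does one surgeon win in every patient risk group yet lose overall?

Yes

High-risk: Dr. Dubois 7/22 = 31.8%, Dr. Farooq 80/211 = 37.9% → Dr. Farooq
Low-risk: Dr. Dubois 131/215 = 60.9%, Dr. Farooq 9/14 = 64.3% → Dr. Farooq
Overall: Dr. Dubois 138/237 = 58.2%, Dr. Farooq 89/225 = 39.6% → Dr. Dubois
Dr. Farooq wins each patient risk group but Dr. Dubois wins overall — the comparison reverses. Dr. Farooq's operations skew toward high-risk, which has a lower base rate.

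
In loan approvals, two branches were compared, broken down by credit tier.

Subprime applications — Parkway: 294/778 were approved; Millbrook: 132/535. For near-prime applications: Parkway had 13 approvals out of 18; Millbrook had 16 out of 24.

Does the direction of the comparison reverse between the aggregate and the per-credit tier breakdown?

Subprime: Parkway 294/778 = 37.8%, Millbrook 132/535 = 24.7% → Parkway
Near-prime: Parkway 13/18 = 72.2%, Millbrook 16/24 = 66.7% → Parkway
Overall: Parkway 307/796 = 38.6%, Millbrook 148/559 = 26.5% → Parkway
Parkway wins overall and in every credit group — no reversal.

No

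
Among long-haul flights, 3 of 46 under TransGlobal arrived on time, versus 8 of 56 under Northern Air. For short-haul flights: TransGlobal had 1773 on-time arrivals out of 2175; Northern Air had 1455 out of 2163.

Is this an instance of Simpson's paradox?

No

Long-haul: TransGlobal 3/46 = 6.5%, Northern Air 8/56 = 14.3% → Northern Air
Short-haul: TransGlobal 1773/2175 = 81.5%, Northern Air 1455/2163 = 67.3% → TransGlobal
Overall: TransGlobal 1776/2221 = 80.0%, Northern Air 1463/2219 = 65.9% → TransGlobal
Neither sweeps: TransGlobal wins 1 of 2 groups, Northern Air wins 1. TransGlobal wins overall but not every group — no Simpson reversal.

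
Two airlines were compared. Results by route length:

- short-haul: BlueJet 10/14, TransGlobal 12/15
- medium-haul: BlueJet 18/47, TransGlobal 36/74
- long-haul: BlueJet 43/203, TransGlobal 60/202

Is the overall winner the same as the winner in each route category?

Yes

Short-haul: BlueJet 10/14 = 71.4%, TransGlobal 12/15 = 80.0% → TransGlobal
Medium-haul: BlueJet 18/47 = 38.3%, TransGlobal 36/74 = 48.6% → TransGlobal
Long-haul: BlueJet 43/203 = 21.2%, TransGlobal 60/202 = 29.7% → TransGlobal
Overall: BlueJet 71/264 = 26.9%, TransGlobal 108/291 = 37.1% → TransGlobal
TransGlobal wins overall and in every route group — no reversal.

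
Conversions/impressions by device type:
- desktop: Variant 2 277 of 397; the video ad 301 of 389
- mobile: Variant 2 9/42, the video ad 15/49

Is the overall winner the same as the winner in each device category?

Desktop: Variant 2 277/397 = 69.8%, the video ad 301/389 = 77.4% → the video ad
Mobile: Variant 2 9/42 = 21.4%, the video ad 15/49 = 30.6% → the video ad
Overall: Variant 2 286/439 = 65.1%, the video ad 316/438 = 72.1% → the video ad
The video ad wins overall and in every device group — no reversal.

Yes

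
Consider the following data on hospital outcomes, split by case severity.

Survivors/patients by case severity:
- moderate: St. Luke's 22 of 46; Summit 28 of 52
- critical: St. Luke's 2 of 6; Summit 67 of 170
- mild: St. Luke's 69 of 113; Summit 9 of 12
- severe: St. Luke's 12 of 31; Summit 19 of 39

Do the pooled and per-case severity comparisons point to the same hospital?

No

Moderate: St. Luke's 22/46 = 47.8%, Summit 28/52 = 53.8% → Summit
Critical: St. Luke's 2/6 = 33.3%, Summit 67/170 = 39.4% → Summit
Mild: St. Luke's 69/113 = 61.1%, Summit 9/12 = 75.0% → Summit
Severe: St. Luke's 12/31 = 38.7%, Summit 19/39 = 48.7% → Summit
Overall: St. Luke's 105/196 = 53.6%, Summit 123/273 = 45.1% → St. Luke's
Summit wins each case group but St. Luke's wins overall — the comparison reverses. Summit's patients skew toward critical, which has a lower base rate.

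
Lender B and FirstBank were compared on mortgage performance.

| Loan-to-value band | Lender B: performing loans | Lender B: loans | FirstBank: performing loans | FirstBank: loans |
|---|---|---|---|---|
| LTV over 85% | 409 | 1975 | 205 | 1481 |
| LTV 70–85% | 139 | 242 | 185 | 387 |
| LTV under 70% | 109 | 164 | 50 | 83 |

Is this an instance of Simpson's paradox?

No

LTV over 85%: Lender B 409/1975 = 20.7%, FirstBank 205/1481 = 13.8% → Lender B
LTV 70–85%: Lender B 139/242 = 57.4%, FirstBank 185/387 = 47.8% → Lender B
LTV under 70%: Lender B 109/164 = 66.5%, FirstBank 50/83 = 60.2% → Lender B
Overall: Lender B 657/2381 = 27.6%, FirstBank 440/1951 = 22.6% → Lender B
Lender B wins overall and in every loan-to-value group — no reversal.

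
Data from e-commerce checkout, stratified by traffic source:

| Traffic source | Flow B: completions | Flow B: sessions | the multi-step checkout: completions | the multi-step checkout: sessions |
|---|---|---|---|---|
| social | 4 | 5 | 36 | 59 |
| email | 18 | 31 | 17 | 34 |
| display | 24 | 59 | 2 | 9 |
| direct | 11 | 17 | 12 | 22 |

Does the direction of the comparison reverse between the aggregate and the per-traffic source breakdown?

Yes

Social: Flow B 4/5 = 80.0%, the multi-step checkout 36/59 = 61.0% → Flow B
Email: Flow B 18/31 = 58.1%, the multi-step checkout 17/34 = 50.0% → Flow B
Display: Flow B 24/59 = 40.7%, the multi-step checkout 2/9 = 22.2% → Flow B
Direct: Flow B 11/17 = 64.7%, the multi-step checkout 12/22 = 54.5% → Flow B
Overall: Flow B 57/112 = 50.9%, the multi-step checkout 67/124 = 54.0% → the multi-step checkout
Flow B wins each traffic group but the multi-step checkout wins overall — the comparison reverses. Flow B's sessions skew toward display, which has a lower base rate.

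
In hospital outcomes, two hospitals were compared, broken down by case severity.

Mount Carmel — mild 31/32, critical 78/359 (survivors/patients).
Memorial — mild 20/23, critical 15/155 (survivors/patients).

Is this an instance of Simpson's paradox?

Mild: Mount Carmel 31/32 = 96.9%, Memorial 20/23 = 87.0% → Mount Carmel
Critical: Mount Carmel 78/359 = 21.7%, Memorial 15/155 = 9.7% → Mount Carmel
Overall: Mount Carmel 109/391 = 27.9%, Memorial 35/178 = 19.7% → Mount Carmel
Mount Carmel wins overall and in every case group — no reversal.

No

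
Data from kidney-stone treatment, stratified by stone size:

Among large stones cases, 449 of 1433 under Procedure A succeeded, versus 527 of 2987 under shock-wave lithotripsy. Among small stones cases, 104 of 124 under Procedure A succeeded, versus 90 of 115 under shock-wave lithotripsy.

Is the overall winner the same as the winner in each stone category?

Large stones: Procedure A 449/1433 = 31.3%, shock-wave lithotripsy 527/2987 = 17.6% → Procedure A
Small stones: Procedure A 104/124 = 83.9%, shock-wave lithotripsy 90/115 = 78.3% → Procedure A
Overall: Procedure A 553/1557 = 35.5%, shock-wave lithotripsy 617/3102 = 19.9% → Procedure A
Procedure A wins overall and in every stone group — no reversal.

Yes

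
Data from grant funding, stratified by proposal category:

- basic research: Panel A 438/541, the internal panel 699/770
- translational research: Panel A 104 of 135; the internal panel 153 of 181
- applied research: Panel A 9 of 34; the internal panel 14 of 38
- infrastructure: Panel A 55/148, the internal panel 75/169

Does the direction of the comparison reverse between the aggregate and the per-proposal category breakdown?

No

Basic research: Panel A 438/541 = 81.0%, the internal panel 699/770 = 90.8% → the internal panel
Translational research: Panel A 104/135 = 77.0%, the internal panel 153/181 = 84.5% → the internal panel
Applied research: Panel A 9/34 = 26.5%, the internal panel 14/38 = 36.8% → the internal panel
Infrastructure: Panel A 55/148 = 37.2%, the internal panel 75/169 = 44.4% → the internal panel
Overall: Panel A 606/858 = 70.6%, the internal panel 941/1158 = 81.3% → the internal panel
The internal panel wins overall and in every proposal group — no reversal.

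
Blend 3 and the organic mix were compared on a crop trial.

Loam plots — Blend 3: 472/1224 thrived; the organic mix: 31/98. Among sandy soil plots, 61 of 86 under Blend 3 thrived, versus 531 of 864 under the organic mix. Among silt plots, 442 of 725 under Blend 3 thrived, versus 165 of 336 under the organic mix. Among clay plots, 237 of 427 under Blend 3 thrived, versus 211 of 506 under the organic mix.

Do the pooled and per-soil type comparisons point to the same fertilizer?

No

Loam: Blend 3 472/1224 = 38.6%, the organic mix 31/98 = 31.6% → Blend 3
Sandy soil: Blend 3 61/86 = 70.9%, the organic mix 531/864 = 61.5% → Blend 3
Silt: Blend 3 442/725 = 61.0%, the organic mix 165/336 = 49.1% → Blend 3
Clay: Blend 3 237/427 = 55.5%, the organic mix 211/506 = 41.7% → Blend 3
Overall: Blend 3 1212/2462 = 49.2%, the organic mix 938/1804 = 52.0% → the organic mix
Blend 3 wins each soil group but the organic mix wins overall — the comparison reverses. Blend 3's plots skew toward loam, which has a lower base rate.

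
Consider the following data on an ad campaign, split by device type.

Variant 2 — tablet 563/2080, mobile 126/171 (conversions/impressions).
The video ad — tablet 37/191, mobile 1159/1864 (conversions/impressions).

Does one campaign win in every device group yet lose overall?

Yes

Tablet: Variant 2 563/2080 = 27.1%, the video ad 37/191 = 19.4% → Variant 2
Mobile: Variant 2 126/171 = 73.7%, the video ad 1159/1864 = 62.2% → Variant 2
Overall: Variant 2 689/2251 = 30.6%, the video ad 1196/2055 = 58.2% → the video ad
Variant 2 wins each device group but the video ad wins overall — the comparison reverses. Variant 2's impressions skew toward tablet, which has a lower base rate.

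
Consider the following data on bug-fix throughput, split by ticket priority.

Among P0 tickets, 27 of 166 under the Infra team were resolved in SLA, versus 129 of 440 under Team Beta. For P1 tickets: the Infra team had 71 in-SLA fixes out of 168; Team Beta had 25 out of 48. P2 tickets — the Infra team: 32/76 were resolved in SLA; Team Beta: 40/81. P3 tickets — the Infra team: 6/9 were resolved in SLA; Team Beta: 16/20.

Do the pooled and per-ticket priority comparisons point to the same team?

P0: the Infra team 27/166 = 16.3%, Team Beta 129/440 = 29.3% → Team Beta
P1: the Infra team 71/168 = 42.3%, Team Beta 25/48 = 52.1% → Team Beta
P2: the Infra team 32/76 = 42.1%, Team Beta 40/81 = 49.4% → Team Beta
P3: the Infra team 6/9 = 66.7%, Team Beta 16/20 = 80.0% → Team Beta
Overall: the Infra team 136/419 = 32.5%, Team Beta 210/589 = 35.7% → Team Beta
Team Beta wins overall and in every ticket group — no reversal.

Yes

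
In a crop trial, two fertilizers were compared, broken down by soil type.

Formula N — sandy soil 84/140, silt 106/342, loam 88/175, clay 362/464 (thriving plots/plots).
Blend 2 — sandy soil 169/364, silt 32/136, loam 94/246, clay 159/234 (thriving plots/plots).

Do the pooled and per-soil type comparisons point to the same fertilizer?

Sandy soil: Formula N 84/140 = 60.0%, Blend 2 169/364 = 46.4% → Formula N
Silt: Formula N 106/342 = 31.0%, Blend 2 32/136 = 23.5% → Formula N
Loam: Formula N 88/175 = 50.3%, Blend 2 94/246 = 38.2% → Formula N
Clay: Formula N 362/464 = 78.0%, Blend 2 159/234 = 67.9% → Formula N
Overall: Formula N 640/1121 = 57.1%, Blend 2 454/980 = 46.3% → Formula N
Formula N wins overall and in every soil group — no reversal.

Yes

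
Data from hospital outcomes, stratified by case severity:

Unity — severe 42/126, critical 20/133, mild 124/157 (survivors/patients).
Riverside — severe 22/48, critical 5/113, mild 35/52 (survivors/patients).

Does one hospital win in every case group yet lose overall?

Severe: Unity 42/126 = 33.3%, Riverside 22/48 = 45.8% → Riverside
Critical: Unity 20/133 = 15.0%, Riverside 5/113 = 4.4% → Unity
Mild: Unity 124/157 = 79.0%, Riverside 35/52 = 67.3% → Unity
Overall: Unity 186/416 = 44.7%, Riverside 62/213 = 29.1% → Unity
Neither sweeps: Unity wins 2 of 3 groups, Riverside wins 1. Unity wins overall but not every group — no Simpson reversal.

No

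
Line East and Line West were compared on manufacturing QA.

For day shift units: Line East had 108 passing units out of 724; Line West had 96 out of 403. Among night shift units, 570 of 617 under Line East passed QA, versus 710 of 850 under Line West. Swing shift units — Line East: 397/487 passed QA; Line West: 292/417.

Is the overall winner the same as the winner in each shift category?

Day shift: Line East 108/724 = 14.9%, Line West 96/403 = 23.8% → Line West
Night shift: Line East 570/617 = 92.4%, Line West 710/850 = 83.5% → Line East
Swing shift: Line East 397/487 = 81.5%, Line West 292/417 = 70.0% → Line East
Overall: Line East 1075/1828 = 58.8%, Line West 1098/1670 = 65.7% → Line West
Neither sweeps: Line East wins 2 of 3 groups, Line West wins 1. Line West wins overall but not every group — no Simpson reversal.

No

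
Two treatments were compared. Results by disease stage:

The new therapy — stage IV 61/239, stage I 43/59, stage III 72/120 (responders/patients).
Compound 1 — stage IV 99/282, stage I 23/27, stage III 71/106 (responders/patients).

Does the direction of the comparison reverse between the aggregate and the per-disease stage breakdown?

No

Stage IV: the new therapy 61/239 = 25.5%, Compound 1 99/282 = 35.1% → Compound 1
Stage I: the new therapy 43/59 = 72.9%, Compound 1 23/27 = 85.2% → Compound 1
Stage III: the new therapy 72/120 = 60.0%, Compound 1 71/106 = 67.0% → Compound 1
Overall: the new therapy 176/418 = 42.1%, Compound 1 193/415 = 46.5% → Compound 1
Compound 1 wins overall and in every disease group — no reversal.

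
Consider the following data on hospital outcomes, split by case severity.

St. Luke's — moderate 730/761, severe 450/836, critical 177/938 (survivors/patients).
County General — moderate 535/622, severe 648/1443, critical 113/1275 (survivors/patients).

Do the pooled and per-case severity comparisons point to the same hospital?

Moderate: St. Luke's 730/761 = 95.9%, County General 535/622 = 86.0% → St. Luke's
Severe: St. Luke's 450/836 = 53.8%, County General 648/1443 = 44.9% → St. Luke's
Critical: St. Luke's 177/938 = 18.9%, County General 113/1275 = 8.9% → St. Luke's
Overall: St. Luke's 1357/2535 = 53.5%, County General 1296/3340 = 38.8% → St. Luke's
St. Luke's wins overall and in every case group — no reversal.

Yes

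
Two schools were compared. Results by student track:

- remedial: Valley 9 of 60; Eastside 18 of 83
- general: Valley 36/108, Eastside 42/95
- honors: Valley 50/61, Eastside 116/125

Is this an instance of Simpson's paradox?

No

Remedial: Valley 9/60 = 15.0%, Eastside 18/83 = 21.7% → Eastside
General: Valley 36/108 = 33.3%, Eastside 42/95 = 44.2% → Eastside
Honors: Valley 50/61 = 82.0%, Eastside 116/125 = 92.8% → Eastside
Overall: Valley 95/229 = 41.5%, Eastside 176/303 = 58.1% → Eastside
Eastside wins overall and in every student group — no reversal.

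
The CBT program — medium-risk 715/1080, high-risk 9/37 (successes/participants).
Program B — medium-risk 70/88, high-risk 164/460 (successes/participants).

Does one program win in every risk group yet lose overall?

Medium-risk: the CBT program 715/1080 = 66.2%, Program B 70/88 = 79.5% → Program B
High-risk: the CBT program 9/37 = 24.3%, Program B 164/460 = 35.7% → Program B
Overall: the CBT program 724/1117 = 64.8%, Program B 234/548 = 42.7% → the CBT program
Program B wins each risk group but the CBT program wins overall — the comparison reverses. Program B's participants skew toward high-risk, which has a lower base rate.

Yes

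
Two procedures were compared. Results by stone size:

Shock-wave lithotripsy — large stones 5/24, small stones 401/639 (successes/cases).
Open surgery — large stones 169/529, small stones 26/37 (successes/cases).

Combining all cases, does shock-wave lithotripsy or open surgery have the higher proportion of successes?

shock-wave lithotripsy

Large stones: shock-wave lithotripsy 5/24 = 20.8%, open surgery 169/529 = 31.9% → open surgery
Small stones: shock-wave lithotripsy 401/639 = 62.8%, open surgery 26/37 = 70.3% → open surgery
Overall: shock-wave lithotripsy 406/663 = 61.2%, open surgery 195/566 = 34.5% → shock-wave lithotripsy
(Open surgery wins every stone group but shock-wave lithotripsy wins overall — open surgery's cases skew toward the low-rate large stones group.)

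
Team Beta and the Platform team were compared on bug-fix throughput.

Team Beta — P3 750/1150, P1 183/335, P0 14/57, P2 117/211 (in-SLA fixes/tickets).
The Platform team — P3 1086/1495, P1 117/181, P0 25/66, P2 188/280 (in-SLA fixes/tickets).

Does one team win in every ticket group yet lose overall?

No

P3: Team Beta 750/1150 = 65.2%, the Platform team 1086/1495 = 72.6% → the Platform team
P1: Team Beta 183/335 = 54.6%, the Platform team 117/181 = 64.6% → the Platform team
P0: Team Beta 14/57 = 24.6%, the Platform team 25/66 = 37.9% → the Platform team
P2: Team Beta 117/211 = 55.5%, the Platform team 188/280 = 67.1% → the Platform team
Overall: Team Beta 1064/1753 = 60.7%, the Platform team 1416/2022 = 70.0% → the Platform team
The Platform team wins overall and in every ticket group — no reversal.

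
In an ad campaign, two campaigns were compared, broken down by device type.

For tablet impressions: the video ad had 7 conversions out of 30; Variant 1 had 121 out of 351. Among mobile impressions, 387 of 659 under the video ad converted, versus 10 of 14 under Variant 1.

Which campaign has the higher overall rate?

the video ad

Tablet: the video ad 7/30 = 23.3%, Variant 1 121/351 = 34.5% → Variant 1
Mobile: the video ad 387/659 = 58.7%, Variant 1 10/14 = 71.4% → Variant 1
Overall: the video ad 394/689 = 57.2%, Variant 1 131/365 = 35.9% → the video ad
(Variant 1 wins every device group but the video ad wins overall — Variant 1's impressions skew toward the low-rate tablet group.)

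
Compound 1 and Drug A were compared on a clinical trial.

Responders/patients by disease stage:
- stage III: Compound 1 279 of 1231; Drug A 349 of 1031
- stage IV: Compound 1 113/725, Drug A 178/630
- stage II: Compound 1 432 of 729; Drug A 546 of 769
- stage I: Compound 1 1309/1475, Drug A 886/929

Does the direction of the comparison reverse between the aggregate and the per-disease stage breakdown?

Stage III: Compound 1 279/1231 = 22.7%, Drug A 349/1031 = 33.9% → Drug A
Stage IV: Compound 1 113/725 = 15.6%, Drug A 178/630 = 28.3% → Drug A
Stage II: Compound 1 432/729 = 59.3%, Drug A 546/769 = 71.0% → Drug A
Stage I: Compound 1 1309/1475 = 88.7%, Drug A 886/929 = 95.4% → Drug A
Overall: Compound 1 2133/4160 = 51.3%, Drug A 1959/3359 = 58.3% → Drug A
Drug A wins overall and in every disease group — no reversal.

No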